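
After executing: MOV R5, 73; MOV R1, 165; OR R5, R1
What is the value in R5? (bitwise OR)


Register state trace:
  MOV R5, 73  → R5 = 73 (0b01001001)
  MOV R1, 165  → R1 = 165 (0b10100101)
  OR R5, R1   → R5 = 73 OR 165 = 237 (0b11101101)
Final: R5 = 237

237


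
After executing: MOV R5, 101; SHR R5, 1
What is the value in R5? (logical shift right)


Register state trace:
  MOV R5, 101  → R5 = 101
  SHR R5, 1  → R5 = 101 >> 1 = 101 // 2^1 = 50
Final: R5 = 50

50


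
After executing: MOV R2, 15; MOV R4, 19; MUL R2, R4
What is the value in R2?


Register state trace:
  MOV R2, 15  → R2 = 15
  MOV R4, 19  → R4 = 19
  MUL R2, R4  → R2 = 15 * 19 = 285
Final: R2 = 285

285


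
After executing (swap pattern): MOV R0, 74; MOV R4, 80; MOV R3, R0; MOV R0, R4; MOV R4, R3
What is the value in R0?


Register state trace (swap pattern):
  MOV R0, 74  → R0 = 74
  MOV R4, 80  → R4 = 80
  MOV R3, R0  → R3 = 74  (save R0)
  MOV R0, R4  → R0 = 80  (R0 gets R4's value)
  MOV R4, R3  → R4 = 74  (R4 gets saved value)
Final: R0 = 80

80


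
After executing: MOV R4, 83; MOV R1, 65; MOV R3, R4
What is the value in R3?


Register state trace:
  MOV R4, 83  → R4 = 83
  MOV R1, 65  → R1 = 65
  MOV R3, R4  → R3 = 83
Final: R3 = 83

83


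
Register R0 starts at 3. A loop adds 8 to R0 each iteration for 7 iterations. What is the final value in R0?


Starting value: R0 = 3
  Iter 1: R0 = 3 + 8 = 11
  Iter 2: R0 = 11 + 8 = 19
  Iter 3: R0 = 19 + 8 = 27
  Iter 4: R0 = 27 + 8 = 35
  Iter 5: R0 = 35 + 8 = 43
  Iter 6: R0 = 43 + 8 = 51
  Iter 7: R0 = 51 + 8 = 59
Final: R0 = 59

59


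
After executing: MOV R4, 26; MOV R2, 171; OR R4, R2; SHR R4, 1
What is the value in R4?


Register state trace:
  MOV R4, 26  → R4 = 26 (0b00011010)
  MOV R2, 171  → R2 = 171 (0b10101011)
  OR R4, R2  → R4 = 26 OR 171 = 187 (0b10111011)
  SHR R4, 1  → R4 = 187 >> 1 = 93
Final: R4 = 93

93


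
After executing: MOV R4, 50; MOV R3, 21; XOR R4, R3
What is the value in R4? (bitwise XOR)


Register state trace:
  MOV R4, 50  → R4 = 50 (0b00110010)
  MOV R3, 21  → R3 = 21 (0b00010101)
  XOR R4, R3  → R4 = 50 XOR 21 = 39 (0b00100111)
Final: R4 = 39

39


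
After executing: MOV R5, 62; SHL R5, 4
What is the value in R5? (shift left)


Register state trace:
  MOV R5, 62  → R5 = 62
  SHL R5, 4  → R5 = 62 << 4 = 62 * 2^4 = 992
Final: R5 = 992

992


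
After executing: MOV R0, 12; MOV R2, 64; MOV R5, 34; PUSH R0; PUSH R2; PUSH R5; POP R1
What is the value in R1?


Stack trace (top is rightmost):
  MOV R0, 12  → R0 = 12
  MOV R2, 64  → R2 = 64
  MOV R5, 34  → R5 = 34
  PUSH R0  → stack: [12]
  PUSH R2  → stack: [12, 64]
  PUSH R5  → stack: [12, 64, 34]
  POP R1  → R1 = 34, stack: [12, 64]
Final: R1 = 34

34


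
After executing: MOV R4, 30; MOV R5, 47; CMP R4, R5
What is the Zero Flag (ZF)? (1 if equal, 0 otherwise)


Register state trace:
  MOV R4, 30  → R4 = 30
  MOV R5, 47  → R5 = 47
  CMP R4, R5  → computes 30 - 47 = -17
  Result is nonzero, so values are not equal
ZF = 0

0


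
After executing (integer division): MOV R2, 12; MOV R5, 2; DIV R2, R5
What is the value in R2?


Register state trace:
  MOV R2, 12  → R2 = 12
  MOV R5, 2  → R5 = 2
  DIV R2, R5  → R2 = 12 // 2 = 6
Final: R2 = 6

6


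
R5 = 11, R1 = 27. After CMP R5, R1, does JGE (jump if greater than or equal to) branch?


Trace:
  R5 = 11, R1 = 27
  CMP R5, R1  → compares 11 vs 27
  JGE checks: is 11 greater than or equal to 27?
  11 < 27, so condition is false
Branch taken: No

No


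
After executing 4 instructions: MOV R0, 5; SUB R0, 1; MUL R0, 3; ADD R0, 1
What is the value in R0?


Register state trace:
  MOV R0, 5  → R0 = 5
  SUB R0, 1  → R0 = 5 - 1 = 4
  MUL R0, 3  → R0 = 4 * 3 = 12
  ADD R0, 1  → R0 = 12 + 1 = 13
Final: R0 = 13

13


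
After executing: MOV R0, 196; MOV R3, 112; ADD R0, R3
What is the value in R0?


Register state trace:
  MOV R0, 196  → R0 = 196
  MOV R3, 112  → R3 = 112
  ADD R0, R3  → R0 = 196 + 112 = 308
Final: R0 = 308

308


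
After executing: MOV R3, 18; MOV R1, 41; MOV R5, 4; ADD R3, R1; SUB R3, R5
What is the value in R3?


Register state trace:
  MOV R3, 18  → R3 = 18
  MOV R1, 41  → R1 = 41
  MOV R5, 4  → R5 = 4
  ADD R3, R1  → R3 = 18 + 41 = 59
  SUB R3, R5  → R3 = 59 - 4 = 55
Final: R3 = 55

55


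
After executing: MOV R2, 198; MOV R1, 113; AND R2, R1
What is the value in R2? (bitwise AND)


Register state trace:
  MOV R2, 198  → R2 = 198 (0b11000110)
  MOV R1, 113  → R1 = 113 (0b01110001)
  AND R2, R1  → R2 = 198 AND 113 = 64 (0b01000000)
Final: R2 = 64

64


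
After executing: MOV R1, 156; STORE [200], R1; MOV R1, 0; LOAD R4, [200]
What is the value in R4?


Register and memory trace:
  MOV R1, 156  → R1 = 156
  STORE [200], R1  → mem[200] = 156
  MOV R1, 0  → R1 = 0
  LOAD R4, [200]  → R4 = mem[200] = 156
Final: R4 = 156

156


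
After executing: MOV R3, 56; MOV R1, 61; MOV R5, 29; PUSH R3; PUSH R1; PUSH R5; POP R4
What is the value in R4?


Stack trace (top is rightmost):
  MOV R3, 56  → R3 = 56
  MOV R1, 61  → R1 = 61
  MOV R5, 29  → R5 = 29
  PUSH R3  → stack: [56]
  PUSH R1  → stack: [56, 61]
  PUSH R5  → stack: [56, 61, 29]
  POP R4  → R4 = 29, stack: [56, 61]
Final: R4 = 29

29


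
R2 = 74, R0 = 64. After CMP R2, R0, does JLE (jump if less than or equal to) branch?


Trace:
  R2 = 74, R0 = 64
  CMP R2, R0  → compares 74 vs 64
  JLE checks: is 74 less than or equal to 64?
  74 > 64, so condition is false
Branch taken: No

No


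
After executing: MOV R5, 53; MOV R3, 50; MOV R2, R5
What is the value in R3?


Register state trace:
  MOV R5, 53  → R5 = 53
  MOV R3, 50  → R3 = 50
  MOV R2, R5  → R2 = 53
Final: R3 = 50

50


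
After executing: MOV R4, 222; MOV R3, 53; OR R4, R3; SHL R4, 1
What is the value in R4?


Register state trace:
  MOV R4, 222  → R4 = 222 (0b11011110)
  MOV R3, 53  → R3 = 53 (0b00110101)
  OR R4, R3  → R4 = 222 OR 53 = 255 (0b11111111)
  SHL R4, 1  → R4 = 255 << 1 = 510
Final: R4 = 510

510


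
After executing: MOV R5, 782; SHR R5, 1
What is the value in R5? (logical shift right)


Register state trace:
  MOV R5, 782  → R5 = 782
  SHR R5, 1  → R5 = 782 >> 1 = 782 // 2^1 = 391
Final: R5 = 391

391


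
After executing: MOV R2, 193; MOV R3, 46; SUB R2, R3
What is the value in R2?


Register state trace:
  MOV R2, 193  → R2 = 193
  MOV R3, 46  → R3 = 46
  SUB R2, R3  → R2 = 193 - 46 = 147
Final: R2 = 147

147


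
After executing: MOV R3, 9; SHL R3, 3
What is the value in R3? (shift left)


Register state trace:
  MOV R3, 9  → R3 = 9
  SHL R3, 3  → R3 = 9 << 3 = 9 * 2^3 = 72
Final: R3 = 72

72


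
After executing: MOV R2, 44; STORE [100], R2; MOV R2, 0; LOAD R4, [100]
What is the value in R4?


Register and memory trace:
  MOV R2, 44  → R2 = 44
  STORE [100], R2  → mem[100] = 44
  MOV R2, 0  → R2 = 0
  LOAD R4, [100]  → R4 = mem[100] = 44
Final: R4 = 44

44


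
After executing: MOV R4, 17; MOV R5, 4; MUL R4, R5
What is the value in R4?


Register state trace:
  MOV R4, 17  → R4 = 17
  MOV R5, 4  → R5 = 4
  MUL R4, R5  → R4 = 17 * 4 = 68
Final: R4 = 68

68


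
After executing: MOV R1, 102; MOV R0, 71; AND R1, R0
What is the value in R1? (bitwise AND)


Register state trace:
  MOV R1, 102  → R1 = 102 (0b01100110)
  MOV R0, 71  → R0 = 71 (0b01000111)
  AND R1, R0  → R1 = 102 AND 71 = 70 (0b01000110)
Final: R1 = 70

70


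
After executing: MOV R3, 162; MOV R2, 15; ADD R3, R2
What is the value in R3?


Register state trace:
  MOV R3, 162  → R3 = 162
  MOV R2, 15  → R2 = 15
  ADD R3, R2  → R3 = 162 + 15 = 177
Final: R3 = 177

177


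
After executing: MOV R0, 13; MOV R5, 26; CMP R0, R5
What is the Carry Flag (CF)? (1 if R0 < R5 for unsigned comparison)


Register state trace:
  MOV R0, 13  → R0 = 13
  MOV R5, 26  → R5 = 26
  CMP R0, R5  → unsigned 13 - 26: borrow occurs
  13 < 26, so CF = 1
CF = 1

1


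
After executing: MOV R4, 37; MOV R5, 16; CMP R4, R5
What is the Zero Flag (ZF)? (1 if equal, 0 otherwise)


Register state trace:
  MOV R4, 37  → R4 = 37
  MOV R5, 16  → R5 = 16
  CMP R4, R5  → computes 37 - 16 = 21
  Result is nonzero, so values are not equal
ZF = 0

0


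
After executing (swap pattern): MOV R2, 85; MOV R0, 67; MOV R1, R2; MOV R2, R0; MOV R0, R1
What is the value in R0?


Register state trace (swap pattern):
  MOV R2, 85  → R2 = 85
  MOV R0, 67  → R0 = 67
  MOV R1, R2  → R1 = 85  (save R2)
  MOV R2, R0  → R2 = 67  (R2 gets R0's value)
  MOV R0, R1  → R0 = 85  (R0 gets saved value)
Final: R0 = 85

85


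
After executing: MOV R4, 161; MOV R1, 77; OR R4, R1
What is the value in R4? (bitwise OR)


Register state trace:
  MOV R4, 161  → R4 = 161 (0b10100001)
  MOV R1, 77  → R1 = 77 (0b01001101)
  OR R4, R1   → R4 = 161 OR 77 = 237 (0b11101101)
Final: R4 = 237

237


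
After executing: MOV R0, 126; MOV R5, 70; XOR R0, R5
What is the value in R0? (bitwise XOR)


Register state trace:
  MOV R0, 126  → R0 = 126 (0b01111110)
  MOV R5, 70  → R5 = 70 (0b01000110)
  XOR R0, R5  → R0 = 126 XOR 70 = 56 (0b00111000)
Final: R0 = 56

56


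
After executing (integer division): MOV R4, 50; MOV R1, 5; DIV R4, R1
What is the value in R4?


Register state trace:
  MOV R4, 50  → R4 = 50
  MOV R1, 5  → R1 = 5
  DIV R4, R1  → R4 = 50 // 5 = 10
Final: R4 = 10

10


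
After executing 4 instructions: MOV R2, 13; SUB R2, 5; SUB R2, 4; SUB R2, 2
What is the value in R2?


Register state trace:
  MOV R2, 13  → R2 = 13
  SUB R2, 5  → R2 = 13 - 5 = 8
  SUB R2, 4  → R2 = 8 - 4 = 4
  SUB R2, 2  → R2 = 4 - 2 = 2
Final: R2 = 2

2


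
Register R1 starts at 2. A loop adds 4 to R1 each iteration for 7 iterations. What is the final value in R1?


Starting value: R1 = 2
  Iter 1: R1 = 2 + 4 = 6
  Iter 2: R1 = 6 + 4 = 10
  Iter 3: R1 = 10 + 4 = 14
  Iter 4: R1 = 14 + 4 = 18
  Iter 5: R1 = 18 + 4 = 22
  Iter 6: R1 = 22 + 4 = 26
  Iter 7: R1 = 26 + 4 = 30
Final: R1 = 30

30


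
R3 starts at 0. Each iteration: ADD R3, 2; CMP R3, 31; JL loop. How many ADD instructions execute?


Loop trace (R3 starts at 0, target 31, step 2):
  ADD #1: R3 = 0 + 2 = 2  → 2 < 31, loop
  ADD #2: R3 = 2 + 2 = 4  → 4 < 31, loop
  ADD #3: R3 = 4 + 2 = 6  → 6 < 31, loop
  ADD #4: R3 = 6 + 2 = 8  → 8 < 31, loop
  ADD #5: R3 = 8 + 2 = 10  → 10 < 31, loop
  ADD #6: R3 = 10 + 2 = 12  → 12 < 31, loop
  ADD #7: R3 = 12 + 2 = 14  → 14 < 31, loop
  ADD #8: R3 = 14 + 2 = 16  → 16 < 31, loop
  ADD #9: R3 = 16 + 2 = 18  → 18 < 31, loop
  ADD #10: R3 = 18 + 2 = 20  → 20 < 31, loop
  ADD #11: R3 = 20 + 2 = 22  → 22 < 31, loop
  ADD #12: R3 = 22 + 2 = 24  → 24 < 31, loop
  ADD #13: R3 = 24 + 2 = 26  → 26 < 31, loop
  ADD #14: R3 = 26 + 2 = 28  → 28 < 31, loop
  ADD #15: R3 = 28 + 2 = 30  → 30 < 31, loop
  ADD #16: R3 = 30 + 2 = 32  → 32 >= 31, exit
Total ADD instructions: 16

16


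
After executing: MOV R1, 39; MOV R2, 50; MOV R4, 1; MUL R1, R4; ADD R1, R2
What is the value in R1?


Register state trace:
  MOV R1, 39  → R1 = 39
  MOV R2, 50  → R2 = 50
  MOV R4, 1  → R4 = 1
  MUL R1, R4  → R1 = 39 * 1 = 39
  ADD R1, R2  → R1 = 39 + 50 = 89
Final: R1 = 89

89


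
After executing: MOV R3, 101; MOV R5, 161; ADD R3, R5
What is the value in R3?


Register state trace:
  MOV R3, 101  → R3 = 101
  MOV R5, 161  → R5 = 161
  ADD R3, R5  → R3 = 101 + 161 = 262
Final: R3 = 262

262


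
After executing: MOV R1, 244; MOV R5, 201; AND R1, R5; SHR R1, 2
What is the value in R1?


Register state trace:
  MOV R1, 244  → R1 = 244 (0b11110100)
  MOV R5, 201  → R5 = 201 (0b11001001)
  AND R1, R5  → R1 = 244 AND 201 = 192 (0b11000000)
  SHR R1, 2  → R1 = 192 >> 2 = 48
Final: R1 = 48

48


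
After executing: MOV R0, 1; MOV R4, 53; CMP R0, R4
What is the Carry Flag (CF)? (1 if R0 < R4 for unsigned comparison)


Register state trace:
  MOV R0, 1  → R0 = 1
  MOV R4, 53  → R4 = 53
  CMP R0, R4  → unsigned 1 - 53: borrow occurs
  1 < 53, so CF = 1
CF = 1

1


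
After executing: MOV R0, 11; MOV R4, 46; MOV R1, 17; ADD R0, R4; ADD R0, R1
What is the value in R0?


Register state trace:
  MOV R0, 11  → R0 = 11
  MOV R4, 46  → R4 = 46
  MOV R1, 17  → R1 = 17
  ADD R0, R4  → R0 = 11 + 46 = 57
  ADD R0, R1  → R0 = 57 + 17 = 74
Final: R0 = 74

74


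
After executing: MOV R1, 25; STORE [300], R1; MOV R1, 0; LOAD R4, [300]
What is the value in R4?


Register and memory trace:
  MOV R1, 25  → R1 = 25
  STORE [300], R1  → mem[300] = 25
  MOV R1, 0  → R1 = 0
  LOAD R4, [300]  → R4 = mem[300] = 25
Final: R4 = 25

25


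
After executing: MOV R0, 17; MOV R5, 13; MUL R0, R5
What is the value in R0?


Register state trace:
  MOV R0, 17  → R0 = 17
  MOV R5, 13  → R5 = 13
  MUL R0, R5  → R0 = 17 * 13 = 221
Final: R0 = 221

221


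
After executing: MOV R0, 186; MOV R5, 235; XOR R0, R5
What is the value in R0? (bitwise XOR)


Register state trace:
  MOV R0, 186  → R0 = 186 (0b10111010)
  MOV R5, 235  → R5 = 235 (0b11101011)
  XOR R0, R5  → R0 = 186 XOR 235 = 81 (0b01010001)
Final: R0 = 81

81


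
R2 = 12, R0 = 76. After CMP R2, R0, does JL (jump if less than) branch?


Trace:
  R2 = 12, R0 = 76
  CMP R2, R0  → compares 12 vs 76
  JL checks: is 12 less than 76?
  12 < 76, so condition is true
Branch taken: Yes

Yes


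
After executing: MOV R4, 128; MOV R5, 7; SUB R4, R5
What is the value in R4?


Register state trace:
  MOV R4, 128  → R4 = 128
  MOV R5, 7  → R5 = 7
  SUB R4, R5  → R4 = 128 - 7 = 121
Final: R4 = 121

121


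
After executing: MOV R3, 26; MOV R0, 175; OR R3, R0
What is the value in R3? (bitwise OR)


Register state trace:
  MOV R3, 26  → R3 = 26 (0b00011010)
  MOV R0, 175  → R0 = 175 (0b10101111)
  OR R3, R0   → R3 = 26 OR 175 = 191 (0b10111111)
Final: R3 = 191

191


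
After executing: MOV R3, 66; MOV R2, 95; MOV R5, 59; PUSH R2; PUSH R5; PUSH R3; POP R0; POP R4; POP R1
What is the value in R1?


Stack trace (top is rightmost):
  MOV R3, 66  → R3 = 66
  MOV R2, 95  → R2 = 95
  MOV R5, 59  → R5 = 59
  PUSH R2  → stack: [95]
  PUSH R5  → stack: [95, 59]
  PUSH R3  → stack: [95, 59, 66]
  POP R0  → R0 = 66, stack: [95, 59]
  POP R4  → R4 = 59, stack: [95]
  POP R1  → R1 = 95, stack: []
Final: R1 = 95

95


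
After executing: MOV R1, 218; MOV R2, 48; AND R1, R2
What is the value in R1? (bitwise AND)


Register state trace:
  MOV R1, 218  → R1 = 218 (0b11011010)
  MOV R2, 48  → R2 = 48 (0b00110000)
  AND R1, R2  → R1 = 218 AND 48 = 16 (0b00010000)
Final: R1 = 16

16


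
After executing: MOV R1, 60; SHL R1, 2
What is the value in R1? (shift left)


Register state trace:
  MOV R1, 60  → R1 = 60
  SHL R1, 2  → R1 = 60 << 2 = 60 * 2^2 = 240
Final: R1 = 240

240


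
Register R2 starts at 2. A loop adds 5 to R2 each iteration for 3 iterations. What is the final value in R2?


Starting value: R2 = 2
  Iter 1: R2 = 2 + 5 = 7
  Iter 2: R2 = 7 + 5 = 12
  Iter 3: R2 = 12 + 5 = 17
Final: R2 = 17

17


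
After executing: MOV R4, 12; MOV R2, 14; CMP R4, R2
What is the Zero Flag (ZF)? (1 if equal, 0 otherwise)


Register state trace:
  MOV R4, 12  → R4 = 12
  MOV R2, 14  → R2 = 14
  CMP R4, R2  → computes 12 - 14 = -2
  Result is nonzero, so values are not equal
ZF = 0

0


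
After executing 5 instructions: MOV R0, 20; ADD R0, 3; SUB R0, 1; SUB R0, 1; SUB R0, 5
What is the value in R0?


Register state trace:
  MOV R0, 20  → R0 = 20
  ADD R0, 3  → R0 = 20 + 3 = 23
  SUB R0, 1  → R0 = 23 - 1 = 22
  SUB R0, 1  → R0 = 22 - 1 = 21
  SUB R0, 5  → R0 = 21 - 5 = 16
Final: R0 = 16

16


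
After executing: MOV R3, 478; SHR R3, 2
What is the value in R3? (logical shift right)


Register state trace:
  MOV R3, 478  → R3 = 478
  SHR R3, 2  → R3 = 478 >> 2 = 478 // 2^2 = 119
Final: R3 = 119

119


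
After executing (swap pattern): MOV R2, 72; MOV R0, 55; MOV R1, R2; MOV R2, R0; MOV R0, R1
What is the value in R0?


Register state trace (swap pattern):
  MOV R2, 72  → R2 = 72
  MOV R0, 55  → R0 = 55
  MOV R1, R2  → R1 = 72  (save R2)
  MOV R2, R0  → R2 = 55  (R2 gets R0's value)
  MOV R0, R1  → R0 = 72  (R0 gets saved value)
Final: R0 = 72

72


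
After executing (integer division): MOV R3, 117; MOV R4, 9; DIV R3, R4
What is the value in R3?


Register state trace:
  MOV R3, 117  → R3 = 117
  MOV R4, 9  → R4 = 9
  DIV R3, R4  → R3 = 117 // 9 = 13
Final: R3 = 13

13


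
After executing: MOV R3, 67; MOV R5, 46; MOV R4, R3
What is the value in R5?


Register state trace:
  MOV R3, 67  → R3 = 67
  MOV R5, 46  → R5 = 46
  MOV R4, R3  → R4 = 67
Final: R5 = 46

46


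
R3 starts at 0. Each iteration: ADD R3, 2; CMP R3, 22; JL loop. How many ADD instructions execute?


Loop trace (R3 starts at 0, target 22, step 2):
  ADD #1: R3 = 0 + 2 = 2  → 2 < 22, loop
  ADD #2: R3 = 2 + 2 = 4  → 4 < 22, loop
  ADD #3: R3 = 4 + 2 = 6  → 6 < 22, loop
  ADD #4: R3 = 6 + 2 = 8  → 8 < 22, loop
  ADD #5: R3 = 8 + 2 = 10  → 10 < 22, loop
  ADD #6: R3 = 10 + 2 = 12  → 12 < 22, loop
  ADD #7: R3 = 12 + 2 = 14  → 14 < 22, loop
  ADD #8: R3 = 14 + 2 = 16  → 16 < 22, loop
  ADD #9: R3 = 16 + 2 = 18  → 18 < 22, loop
  ADD #10: R3 = 18 + 2 = 20  → 20 < 22, loop
  ADD #11: R3 = 20 + 2 = 22  → 22 >= 22, exit
Total ADD instructions: 11

11


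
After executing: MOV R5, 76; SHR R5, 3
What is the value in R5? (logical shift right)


Register state trace:
  MOV R5, 76  → R5 = 76
  SHR R5, 3  → R5 = 76 >> 3 = 76 // 2^3 = 9
Final: R5 = 9

9


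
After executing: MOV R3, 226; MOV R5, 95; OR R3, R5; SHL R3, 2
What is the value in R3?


Register state trace:
  MOV R3, 226  → R3 = 226 (0b11100010)
  MOV R5, 95  → R5 = 95 (0b01011111)
  OR R3, R5  → R3 = 226 OR 95 = 255 (0b11111111)
  SHL R3, 2  → R3 = 255 << 2 = 1020
Final: R3 = 1020

1020


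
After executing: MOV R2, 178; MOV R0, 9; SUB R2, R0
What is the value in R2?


Register state trace:
  MOV R2, 178  → R2 = 178
  MOV R0, 9  → R0 = 9
  SUB R2, R0  → R2 = 178 - 9 = 169
Final: R2 = 169

169


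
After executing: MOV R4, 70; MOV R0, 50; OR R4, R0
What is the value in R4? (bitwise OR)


Register state trace:
  MOV R4, 70  → R4 = 70 (0b01000110)
  MOV R0, 50  → R0 = 50 (0b00110010)
  OR R4, R0   → R4 = 70 OR 50 = 118 (0b01110110)
Final: R4 = 118

118


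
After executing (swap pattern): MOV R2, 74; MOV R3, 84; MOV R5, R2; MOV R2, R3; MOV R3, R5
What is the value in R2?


Register state trace (swap pattern):
  MOV R2, 74  → R2 = 74
  MOV R3, 84  → R3 = 84
  MOV R5, R2  → R5 = 74  (save R2)
  MOV R2, R3  → R2 = 84  (R2 gets R3's value)
  MOV R3, R5  → R3 = 74  (R3 gets saved value)
Final: R2 = 84

84


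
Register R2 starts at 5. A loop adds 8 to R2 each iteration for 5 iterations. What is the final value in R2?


Starting value: R2 = 5
  Iter 1: R2 = 5 + 8 = 13
  Iter 2: R2 = 13 + 8 = 21
  Iter 3: R2 = 21 + 8 = 29
  Iter 4: R2 = 29 + 8 = 37
  Iter 5: R2 = 37 + 8 = 45
Final: R2 = 45

45


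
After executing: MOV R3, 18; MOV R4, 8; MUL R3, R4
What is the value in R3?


Register state trace:
  MOV R3, 18  → R3 = 18
  MOV R4, 8  → R4 = 8
  MUL R3, R4  → R3 = 18 * 8 = 144
Final: R3 = 144

144


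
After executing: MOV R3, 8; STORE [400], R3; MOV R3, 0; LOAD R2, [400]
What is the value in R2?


Register and memory trace:
  MOV R3, 8  → R3 = 8
  STORE [400], R3  → mem[400] = 8
  MOV R3, 0  → R3 = 0
  LOAD R2, [400]  → R2 = mem[400] = 8
Final: R2 = 8

8


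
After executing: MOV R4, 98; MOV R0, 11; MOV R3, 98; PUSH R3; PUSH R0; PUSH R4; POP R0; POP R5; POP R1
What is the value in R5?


Stack trace (top is rightmost):
  MOV R4, 98  → R4 = 98
  MOV R0, 11  → R0 = 11
  MOV R3, 98  → R3 = 98
  PUSH R3  → stack: [98]
  PUSH R0  → stack: [98, 11]
  PUSH R4  → stack: [98, 11, 98]
  POP R0  → R0 = 98, stack: [98, 11]
  POP R5  → R5 = 11, stack: [98]
  POP R1  → R1 = 98, stack: []
Final: R5 = 11

11


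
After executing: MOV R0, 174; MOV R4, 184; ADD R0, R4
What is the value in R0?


Register state trace:
  MOV R0, 174  → R0 = 174
  MOV R4, 184  → R4 = 184
  ADD R0, R4  → R0 = 174 + 184 = 358
Final: R0 = 358

358


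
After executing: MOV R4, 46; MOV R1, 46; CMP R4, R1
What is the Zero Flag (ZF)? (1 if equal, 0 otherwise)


Register state trace:
  MOV R4, 46  → R4 = 46
  MOV R1, 46  → R1 = 46
  CMP R4, R1  → computes 46 - 46 = 0
  Result is zero, so values are equal
ZF = 1

1


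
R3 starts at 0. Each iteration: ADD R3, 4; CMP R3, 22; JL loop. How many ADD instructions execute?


Loop trace (R3 starts at 0, target 22, step 4):
  ADD #1: R3 = 0 + 4 = 4  → 4 < 22, loop
  ADD #2: R3 = 4 + 4 = 8  → 8 < 22, loop
  ADD #3: R3 = 8 + 4 = 12  → 12 < 22, loop
  ADD #4: R3 = 12 + 4 = 16  → 16 < 22, loop
  ADD #5: R3 = 16 + 4 = 20  → 20 < 22, loop
  ADD #6: R3 = 20 + 4 = 24  → 24 >= 22, exit
Total ADD instructions: 6

6


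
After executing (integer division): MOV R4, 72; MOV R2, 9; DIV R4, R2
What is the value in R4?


Register state trace:
  MOV R4, 72  → R4 = 72
  MOV R2, 9  → R2 = 9
  DIV R4, R2  → R4 = 72 // 9 = 8
Final: R4 = 8

8


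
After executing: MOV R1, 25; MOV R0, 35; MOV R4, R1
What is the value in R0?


Register state trace:
  MOV R1, 25  → R1 = 25
  MOV R0, 35  → R0 = 35
  MOV R4, R1  → R4 = 25
Final: R0 = 35

35


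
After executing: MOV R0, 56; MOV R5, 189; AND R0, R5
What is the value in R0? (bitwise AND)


Register state trace:
  MOV R0, 56  → R0 = 56 (0b00111000)
  MOV R5, 189  → R5 = 189 (0b10111101)
  AND R0, R5  → R0 = 56 AND 189 = 56 (0b00111000)
Final: R0 = 56

56


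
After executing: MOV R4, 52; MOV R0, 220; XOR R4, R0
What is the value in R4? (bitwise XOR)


Register state trace:
  MOV R4, 52  → R4 = 52 (0b00110100)
  MOV R0, 220  → R0 = 220 (0b11011100)
  XOR R4, R0  → R4 = 52 XOR 220 = 232 (0b11101000)
Final: R4 = 232

232


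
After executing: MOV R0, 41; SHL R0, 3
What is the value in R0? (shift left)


Register state trace:
  MOV R0, 41  → R0 = 41
  SHL R0, 3  → R0 = 41 << 3 = 41 * 2^3 = 328
Final: R0 = 328

328


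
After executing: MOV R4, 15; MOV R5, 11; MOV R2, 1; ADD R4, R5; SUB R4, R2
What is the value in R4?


Register state trace:
  MOV R4, 15  → R4 = 15
  MOV R5, 11  → R5 = 11
  MOV R2, 1  → R2 = 1
  ADD R4, R5  → R4 = 15 + 11 = 26
  SUB R4, R2  → R4 = 26 - 1 = 25
Final: R4 = 25

25


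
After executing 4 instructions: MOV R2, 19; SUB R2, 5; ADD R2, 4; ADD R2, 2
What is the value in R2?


Register state trace:
  MOV R2, 19  → R2 = 19
  SUB R2, 5  → R2 = 19 - 5 = 14
  ADD R2, 4  → R2 = 14 + 4 = 18
  ADD R2, 2  → R2 = 18 + 2 = 20
Final: R2 = 20

20


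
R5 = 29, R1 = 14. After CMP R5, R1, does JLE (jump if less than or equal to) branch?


Trace:
  R5 = 29, R1 = 14
  CMP R5, R1  → compares 29 vs 14
  JLE checks: is 29 less than or equal to 14?
  29 > 14, so condition is false
Branch taken: No

No


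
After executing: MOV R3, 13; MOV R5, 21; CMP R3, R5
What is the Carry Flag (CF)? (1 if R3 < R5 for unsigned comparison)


Register state trace:
  MOV R3, 13  → R3 = 13
  MOV R5, 21  → R5 = 21
  CMP R3, R5  → unsigned 13 - 21: borrow occurs
  13 < 21, so CF = 1
CF = 1

1


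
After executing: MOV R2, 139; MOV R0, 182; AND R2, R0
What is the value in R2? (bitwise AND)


Register state trace:
  MOV R2, 139  → R2 = 139 (0b10001011)
  MOV R0, 182  → R0 = 182 (0b10110110)
  AND R2, R0  → R2 = 139 AND 182 = 130 (0b10000010)
Final: R2 = 130

130


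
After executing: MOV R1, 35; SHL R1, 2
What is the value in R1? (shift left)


Register state trace:
  MOV R1, 35  → R1 = 35
  SHL R1, 2  → R1 = 35 << 2 = 35 * 2^2 = 140
Final: R1 = 140

140


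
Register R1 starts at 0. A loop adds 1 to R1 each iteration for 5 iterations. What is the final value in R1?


Starting value: R1 = 0
  Iter 1: R1 = 0 + 1 = 1
  Iter 2: R1 = 1 + 1 = 2
  Iter 3: R1 = 2 + 1 = 3
  Iter 4: R1 = 3 + 1 = 4
  Iter 5: R1 = 4 + 1 = 5
Final: R1 = 5

5


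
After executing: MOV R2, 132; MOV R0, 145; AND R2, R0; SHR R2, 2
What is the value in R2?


Register state trace:
  MOV R2, 132  → R2 = 132 (0b10000100)
  MOV R0, 145  → R0 = 145 (0b10010001)
  AND R2, R0  → R2 = 132 AND 145 = 128 (0b10000000)
  SHR R2, 2  → R2 = 128 >> 2 = 32
Final: R2 = 32

32


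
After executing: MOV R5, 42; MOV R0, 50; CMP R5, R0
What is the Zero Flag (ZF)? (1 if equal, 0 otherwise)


Register state trace:
  MOV R5, 42  → R5 = 42
  MOV R0, 50  → R0 = 50
  CMP R5, R0  → computes 42 - 50 = -8
  Result is nonzero, so values are not equal
ZF = 0

0


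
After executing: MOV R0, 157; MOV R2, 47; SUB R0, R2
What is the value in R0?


Register state trace:
  MOV R0, 157  → R0 = 157
  MOV R2, 47  → R2 = 47
  SUB R0, R2  → R0 = 157 - 47 = 110
Final: R0 = 110

110


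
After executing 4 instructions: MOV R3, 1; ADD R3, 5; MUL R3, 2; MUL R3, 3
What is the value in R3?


Register state trace:
  MOV R3, 1  → R3 = 1
  ADD R3, 5  → R3 = 1 + 5 = 6
  MUL R3, 2  → R3 = 6 * 2 = 12
  MUL R3, 3  → R3 = 12 * 3 = 36
Final: R3 = 36

36


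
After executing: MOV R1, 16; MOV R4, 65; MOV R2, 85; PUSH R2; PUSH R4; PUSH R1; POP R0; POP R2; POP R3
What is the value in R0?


Stack trace (top is rightmost):
  MOV R1, 16  → R1 = 16
  MOV R4, 65  → R4 = 65
  MOV R2, 85  → R2 = 85
  PUSH R2  → stack: [85]
  PUSH R4  → stack: [85, 65]
  PUSH R1  → stack: [85, 65, 16]
  POP R0  → R0 = 16, stack: [85, 65]
  POP R2  → R2 = 65, stack: [85]
  POP R3  → R3 = 85, stack: []
Final: R0 = 16

16


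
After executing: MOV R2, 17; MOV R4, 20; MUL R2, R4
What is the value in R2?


Register state trace:
  MOV R2, 17  → R2 = 17
  MOV R4, 20  → R4 = 20
  MUL R2, R4  → R2 = 17 * 20 = 340
Final: R2 = 340

340


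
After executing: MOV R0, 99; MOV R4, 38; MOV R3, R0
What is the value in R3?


Register state trace:
  MOV R0, 99  → R0 = 99
  MOV R4, 38  → R4 = 38
  MOV R3, R0  → R3 = 99
Final: R3 = 99

99


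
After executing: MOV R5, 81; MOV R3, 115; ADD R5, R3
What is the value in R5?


Register state trace:
  MOV R5, 81  → R5 = 81
  MOV R3, 115  → R3 = 115
  ADD R5, R3  → R5 = 81 + 115 = 196
Final: R5 = 196

196


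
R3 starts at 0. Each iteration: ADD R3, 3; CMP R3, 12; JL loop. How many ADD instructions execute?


Loop trace (R3 starts at 0, target 12, step 3):
  ADD #1: R3 = 0 + 3 = 3  → 3 < 12, loop
  ADD #2: R3 = 3 + 3 = 6  → 6 < 12, loop
  ADD #3: R3 = 6 + 3 = 9  → 9 < 12, loop
  ADD #4: R3 = 9 + 3 = 12  → 12 >= 12, exit
Total ADD instructions: 4

4


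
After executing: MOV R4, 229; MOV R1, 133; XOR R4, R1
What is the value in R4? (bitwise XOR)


Register state trace:
  MOV R4, 229  → R4 = 229 (0b11100101)
  MOV R1, 133  → R1 = 133 (0b10000101)
  XOR R4, R1  → R4 = 229 XOR 133 = 96 (0b01100000)
Final: R4 = 96

96


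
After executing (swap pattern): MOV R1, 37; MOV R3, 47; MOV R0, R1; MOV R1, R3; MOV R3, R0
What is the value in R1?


Register state trace (swap pattern):
  MOV R1, 37  → R1 = 37
  MOV R3, 47  → R3 = 47
  MOV R0, R1  → R0 = 37  (save R1)
  MOV R1, R3  → R1 = 47  (R1 gets R3's value)
  MOV R3, R0  → R3 = 37  (R3 gets saved value)
Final: R1 = 47

47


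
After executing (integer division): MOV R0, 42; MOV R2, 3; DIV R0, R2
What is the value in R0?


Register state trace:
  MOV R0, 42  → R0 = 42
  MOV R2, 3  → R2 = 3
  DIV R0, R2  → R0 = 42 // 3 = 14
Final: R0 = 14

14


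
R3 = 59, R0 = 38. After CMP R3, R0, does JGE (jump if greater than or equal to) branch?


Trace:
  R3 = 59, R0 = 38
  CMP R3, R0  → compares 59 vs 38
  JGE checks: is 59 greater than or equal to 38?
  59 > 38, so condition is true
Branch taken: Yes

Yes


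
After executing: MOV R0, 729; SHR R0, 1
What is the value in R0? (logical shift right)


Register state trace:
  MOV R0, 729  → R0 = 729
  SHR R0, 1  → R0 = 729 >> 1 = 729 // 2^1 = 364
Final: R0 = 364

364


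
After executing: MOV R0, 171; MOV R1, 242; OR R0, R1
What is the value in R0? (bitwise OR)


Register state trace:
  MOV R0, 171  → R0 = 171 (0b10101011)
  MOV R1, 242  → R1 = 242 (0b11110010)
  OR R0, R1   → R0 = 171 OR 242 = 251 (0b11111011)
Final: R0 = 251

251


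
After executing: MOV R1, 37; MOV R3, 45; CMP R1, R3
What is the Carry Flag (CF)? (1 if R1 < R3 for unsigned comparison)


Register state trace:
  MOV R1, 37  → R1 = 37
  MOV R3, 45  → R3 = 45
  CMP R1, R3  → unsigned 37 - 45: borrow occurs
  37 < 45, so CF = 1
CF = 1

1


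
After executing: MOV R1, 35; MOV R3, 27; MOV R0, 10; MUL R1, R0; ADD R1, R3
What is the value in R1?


Register state trace:
  MOV R1, 35  → R1 = 35
  MOV R3, 27  → R3 = 27
  MOV R0, 10  → R0 = 10
  MUL R1, R0  → R1 = 35 * 10 = 350
  ADD R1, R3  → R1 = 350 + 27 = 377
Final: R1 = 377

377


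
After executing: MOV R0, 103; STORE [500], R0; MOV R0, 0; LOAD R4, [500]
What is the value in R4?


Register and memory trace:
  MOV R0, 103  → R0 = 103
  STORE [500], R0  → mem[500] = 103
  MOV R0, 0  → R0 = 0
  LOAD R4, [500]  → R4 = mem[500] = 103
Final: R4 = 103

103


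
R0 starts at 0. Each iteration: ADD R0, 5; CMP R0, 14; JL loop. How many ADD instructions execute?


Loop trace (R0 starts at 0, target 14, step 5):
  ADD #1: R0 = 0 + 5 = 5  → 5 < 14, loop
  ADD #2: R0 = 5 + 5 = 10  → 10 < 14, loop
  ADD #3: R0 = 10 + 5 = 15  → 15 >= 14, exit
Total ADD instructions: 3

3


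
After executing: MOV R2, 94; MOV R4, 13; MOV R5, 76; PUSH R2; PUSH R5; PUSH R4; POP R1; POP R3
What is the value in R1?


Stack trace (top is rightmost):
  MOV R2, 94  → R2 = 94
  MOV R4, 13  → R4 = 13
  MOV R5, 76  → R5 = 76
  PUSH R2  → stack: [94]
  PUSH R5  → stack: [94, 76]
  PUSH R4  → stack: [94, 76, 13]
  POP R1  → R1 = 13, stack: [94, 76]
  POP R3  → R3 = 76, stack: [94]
Final: R1 = 13

13


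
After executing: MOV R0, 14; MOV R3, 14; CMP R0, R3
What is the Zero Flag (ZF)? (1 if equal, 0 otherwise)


Register state trace:
  MOV R0, 14  → R0 = 14
  MOV R3, 14  → R3 = 14
  CMP R0, R3  → computes 14 - 14 = 0
  Result is zero, so values are equal
ZF = 1

1


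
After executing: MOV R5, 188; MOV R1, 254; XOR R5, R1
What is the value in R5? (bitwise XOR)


Register state trace:
  MOV R5, 188  → R5 = 188 (0b10111100)
  MOV R1, 254  → R1 = 254 (0b11111110)
  XOR R5, R1  → R5 = 188 XOR 254 = 66 (0b01000010)
Final: R5 = 66

66


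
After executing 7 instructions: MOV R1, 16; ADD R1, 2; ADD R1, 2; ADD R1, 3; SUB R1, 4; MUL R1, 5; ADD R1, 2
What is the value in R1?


Register state trace:
  MOV R1, 16  → R1 = 16
  ADD R1, 2  → R1 = 16 + 2 = 18
  ADD R1, 2  → R1 = 18 + 2 = 20
  ADD R1, 3  → R1 = 20 + 3 = 23
  SUB R1, 4  → R1 = 23 - 4 = 19
  MUL R1, 5  → R1 = 19 * 5 = 95
  ADD R1, 2  → R1 = 95 + 2 = 97
Final: R1 = 97

97


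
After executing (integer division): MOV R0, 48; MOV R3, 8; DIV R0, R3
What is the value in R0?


Register state trace:
  MOV R0, 48  → R0 = 48
  MOV R3, 8  → R3 = 8
  DIV R0, R3  → R0 = 48 // 8 = 6
Final: R0 = 6

6


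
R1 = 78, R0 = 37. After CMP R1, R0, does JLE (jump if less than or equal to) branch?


Trace:
  R1 = 78, R0 = 37
  CMP R1, R0  → compares 78 vs 37
  JLE checks: is 78 less than or equal to 37?
  78 > 37, so condition is false
Branch taken: No

No


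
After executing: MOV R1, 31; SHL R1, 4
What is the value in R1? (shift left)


Register state trace:
  MOV R1, 31  → R1 = 31
  SHL R1, 4  → R1 = 31 << 4 = 31 * 2^4 = 496
Final: R1 = 496

496


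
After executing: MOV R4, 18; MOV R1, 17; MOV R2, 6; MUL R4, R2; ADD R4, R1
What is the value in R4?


Register state trace:
  MOV R4, 18  → R4 = 18
  MOV R1, 17  → R1 = 17
  MOV R2, 6  → R2 = 6
  MUL R4, R2  → R4 = 18 * 6 = 108
  ADD R4, R1  → R4 = 108 + 17 = 125
Final: R4 = 125

125


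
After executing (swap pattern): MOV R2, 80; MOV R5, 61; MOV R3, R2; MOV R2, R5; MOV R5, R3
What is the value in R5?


Register state trace (swap pattern):
  MOV R2, 80  → R2 = 80
  MOV R5, 61  → R5 = 61
  MOV R3, R2  → R3 = 80  (save R2)
  MOV R2, R5  → R2 = 61  (R2 gets R5's value)
  MOV R5, R3  → R5 = 80  (R5 gets saved value)
Final: R5 = 80

80


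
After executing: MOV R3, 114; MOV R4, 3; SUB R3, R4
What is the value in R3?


Register state trace:
  MOV R3, 114  → R3 = 114
  MOV R4, 3  → R4 = 3
  SUB R3, R4  → R3 = 114 - 3 = 111
Final: R3 = 111

111


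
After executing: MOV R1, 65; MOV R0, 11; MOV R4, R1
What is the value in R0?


Register state trace:
  MOV R1, 65  → R1 = 65
  MOV R0, 11  → R0 = 11
  MOV R4, R1  → R4 = 65
Final: R0 = 11

11


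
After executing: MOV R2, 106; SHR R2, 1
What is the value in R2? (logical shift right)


Register state trace:
  MOV R2, 106  → R2 = 106
  SHR R2, 1  → R2 = 106 >> 1 = 106 // 2^1 = 53
Final: R2 = 53

53


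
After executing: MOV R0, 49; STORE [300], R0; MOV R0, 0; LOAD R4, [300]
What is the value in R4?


Register and memory trace:
  MOV R0, 49  → R0 = 49
  STORE [300], R0  → mem[300] = 49
  MOV R0, 0  → R0 = 0
  LOAD R4, [300]  → R4 = mem[300] = 49
Final: R4 = 49

49


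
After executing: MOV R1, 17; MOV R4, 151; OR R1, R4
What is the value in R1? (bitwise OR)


Register state trace:
  MOV R1, 17  → R1 = 17 (0b00010001)
  MOV R4, 151  → R4 = 151 (0b10010111)
  OR R1, R4   → R1 = 17 OR 151 = 151 (0b10010111)
Final: R1 = 151

151


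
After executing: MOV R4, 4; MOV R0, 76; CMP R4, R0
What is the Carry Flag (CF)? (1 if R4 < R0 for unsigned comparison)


Register state trace:
  MOV R4, 4  → R4 = 4
  MOV R0, 76  → R0 = 76
  CMP R4, R0  → unsigned 4 - 76: borrow occurs
  4 < 76, so CF = 1
CF = 1

1


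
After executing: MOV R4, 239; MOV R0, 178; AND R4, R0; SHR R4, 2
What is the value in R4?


Register state trace:
  MOV R4, 239  → R4 = 239 (0b11101111)
  MOV R0, 178  → R0 = 178 (0b10110010)
  AND R4, R0  → R4 = 239 AND 178 = 162 (0b10100010)
  SHR R4, 2  → R4 = 162 >> 2 = 40
Final: R4 = 40

40


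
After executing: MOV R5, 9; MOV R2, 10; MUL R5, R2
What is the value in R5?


Register state trace:
  MOV R5, 9  → R5 = 9
  MOV R2, 10  → R2 = 10
  MUL R5, R2  → R5 = 9 * 10 = 90
Final: R5 = 90

90


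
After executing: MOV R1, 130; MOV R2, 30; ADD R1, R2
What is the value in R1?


Register state trace:
  MOV R1, 130  → R1 = 130
  MOV R2, 30  → R2 = 30
  ADD R1, R2  → R1 = 130 + 30 = 160
Final: R1 = 160

160


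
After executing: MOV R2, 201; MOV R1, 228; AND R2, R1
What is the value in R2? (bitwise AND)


Register state trace:
  MOV R2, 201  → R2 = 201 (0b11001001)
  MOV R1, 228  → R1 = 228 (0b11100100)
  AND R2, R1  → R2 = 201 AND 228 = 192 (0b11000000)
Final: R2 = 192

192


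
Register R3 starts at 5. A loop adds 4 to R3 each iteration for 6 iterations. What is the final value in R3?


Starting value: R3 = 5
  Iter 1: R3 = 5 + 4 = 9
  Iter 2: R3 = 9 + 4 = 13
  Iter 3: R3 = 13 + 4 = 17
  Iter 4: R3 = 17 + 4 = 21
  Iter 5: R3 = 21 + 4 = 25
  Iter 6: R3 = 25 + 4 = 29
Final: R3 = 29

29


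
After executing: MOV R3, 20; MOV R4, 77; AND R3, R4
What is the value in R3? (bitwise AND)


Register state trace:
  MOV R3, 20  → R3 = 20 (0b00010100)
  MOV R4, 77  → R4 = 77 (0b01001101)
  AND R3, R4  → R3 = 20 AND 77 = 4 (0b00000100)
Final: R3 = 4

4


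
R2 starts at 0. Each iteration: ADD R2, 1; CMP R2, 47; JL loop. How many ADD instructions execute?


Loop trace (R2 starts at 0, target 47, step 1):
  ADD #1: R2 = 0 + 1 = 1  → 1 < 47, loop
  ADD #2: R2 = 1 + 1 = 2  → 2 < 47, loop
  ADD #3: R2 = 2 + 1 = 3  → 3 < 47, loop
  ADD #4: R2 = 3 + 1 = 4  → 4 < 47, loop
  ADD #5: R2 = 4 + 1 = 5  → 5 < 47, loop
  ADD #6: R2 = 5 + 1 = 6  → 6 < 47, loop
  ADD #7: R2 = 6 + 1 = 7  → 7 < 47, loop
  ADD #8: R2 = 7 + 1 = 8  → 8 < 47, loop
  ADD #9: R2 = 8 + 1 = 9  → 9 < 47, loop
  ADD #10: R2 = 9 + 1 = 10  → 10 < 47, loop
  ADD #11: R2 = 10 + 1 = 11  → 11 < 47, loop
  ADD #12: R2 = 11 + 1 = 12  → 12 < 47, loop
  ADD #13: R2 = 12 + 1 = 13  → 13 < 47, loop
  ADD #14: R2 = 13 + 1 = 14  → 14 < 47, loop
  ADD #15: R2 = 14 + 1 = 15  → 15 < 47, loop
  ADD #16: R2 = 15 + 1 = 16  → 16 < 47, loop
  ADD #17: R2 = 16 + 1 = 17  → 17 < 47, loop
  ADD #18: R2 = 17 + 1 = 18  → 18 < 47, loop
  ADD #19: R2 = 18 + 1 = 19  → 19 < 47, loop
  ADD #20: R2 = 19 + 1 = 20  → 20 < 47, loop
  ADD #21: R2 = 20 + 1 = 21  → 21 < 47, loop
  ADD #22: R2 = 21 + 1 = 22  → 22 < 47, loop
  ADD #23: R2 = 22 + 1 = 23  → 23 < 47, loop
  ADD #24: R2 = 23 + 1 = 24  → 24 < 47, loop
  ADD #25: R2 = 24 + 1 = 25  → 25 < 47, loop
  ADD #26: R2 = 25 + 1 = 26  → 26 < 47, loop
  ADD #27: R2 = 26 + 1 = 27  → 27 < 47, loop
  ADD #28: R2 = 27 + 1 = 28  → 28 < 47, loop
  ADD #29: R2 = 28 + 1 = 29  → 29 < 47, loop
  ADD #30: R2 = 29 + 1 = 30  → 30 < 47, loop
  ADD #31: R2 = 30 + 1 = 31  → 31 < 47, loop
  ADD #32: R2 = 31 + 1 = 32  → 32 < 47, loop
  ADD #33: R2 = 32 + 1 = 33  → 33 < 47, loop
  ADD #34: R2 = 33 + 1 = 34  → 34 < 47, loop
  ADD #35: R2 = 34 + 1 = 35  → 35 < 47, loop
  ADD #36: R2 = 35 + 1 = 36  → 36 < 47, loop
  ADD #37: R2 = 36 + 1 = 37  → 37 < 47, loop
  ADD #38: R2 = 37 + 1 = 38  → 38 < 47, loop
  ADD #39: R2 = 38 + 1 = 39  → 39 < 47, loop
  ADD #40: R2 = 39 + 1 = 40  → 40 < 47, loop
  ADD #41: R2 = 40 + 1 = 41  → 41 < 47, loop
  ADD #42: R2 = 41 + 1 = 42  → 42 < 47, loop
  ADD #43: R2 = 42 + 1 = 43  → 43 < 47, loop
  ADD #44: R2 = 43 + 1 = 44  → 44 < 47, loop
  ADD #45: R2 = 44 + 1 = 45  → 45 < 47, loop
  ADD #46: R2 = 45 + 1 = 46  → 46 < 47, loop
  ADD #47: R2 = 46 + 1 = 47  → 47 >= 47, exit
Total ADD instructions: 47

47


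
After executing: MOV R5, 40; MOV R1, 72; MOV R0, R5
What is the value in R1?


Register state trace:
  MOV R5, 40  → R5 = 40
  MOV R1, 72  → R1 = 72
  MOV R0, R5  → R0 = 40
Final: R1 = 72

72


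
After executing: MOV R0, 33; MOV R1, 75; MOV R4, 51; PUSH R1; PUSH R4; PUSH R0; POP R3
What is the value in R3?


Stack trace (top is rightmost):
  MOV R0, 33  → R0 = 33
  MOV R1, 75  → R1 = 75
  MOV R4, 51  → R4 = 51
  PUSH R1  → stack: [75]
  PUSH R4  → stack: [75, 51]
  PUSH R0  → stack: [75, 51, 33]
  POP R3  → R3 = 33, stack: [75, 51]
Final: R3 = 33

33


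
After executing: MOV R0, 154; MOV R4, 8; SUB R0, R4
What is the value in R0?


Register state trace:
  MOV R0, 154  → R0 = 154
  MOV R4, 8  → R4 = 8
  SUB R0, R4  → R0 = 154 - 8 = 146
Final: R0 = 146

146


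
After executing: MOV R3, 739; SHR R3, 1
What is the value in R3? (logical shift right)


Register state trace:
  MOV R3, 739  → R3 = 739
  SHR R3, 1  → R3 = 739 >> 1 = 739 // 2^1 = 369
Final: R3 = 369

369


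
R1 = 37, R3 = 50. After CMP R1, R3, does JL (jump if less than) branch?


Trace:
  R1 = 37, R3 = 50
  CMP R1, R3  → compares 37 vs 50
  JL checks: is 37 less than 50?
  37 < 50, so condition is true
Branch taken: Yes

Yes


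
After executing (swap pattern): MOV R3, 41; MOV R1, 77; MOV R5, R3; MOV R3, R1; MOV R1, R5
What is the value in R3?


Register state trace (swap pattern):
  MOV R3, 41  → R3 = 41
  MOV R1, 77  → R1 = 77
  MOV R5, R3  → R5 = 41  (save R3)
  MOV R3, R1  → R3 = 77  (R3 gets R1's value)
  MOV R1, R5  → R1 = 41  (R1 gets saved value)
Final: R3 = 77

77


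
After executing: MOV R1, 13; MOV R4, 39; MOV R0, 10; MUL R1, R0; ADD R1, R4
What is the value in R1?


Register state trace:
  MOV R1, 13  → R1 = 13
  MOV R4, 39  → R4 = 39
  MOV R0, 10  → R0 = 10
  MUL R1, R0  → R1 = 13 * 10 = 130
  ADD R1, R4  → R1 = 130 + 39 = 169
Final: R1 = 169

169


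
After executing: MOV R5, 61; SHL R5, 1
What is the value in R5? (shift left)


Register state trace:
  MOV R5, 61  → R5 = 61
  SHL R5, 1  → R5 = 61 << 1 = 61 * 2^1 = 122
Final: R5 = 122

122
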